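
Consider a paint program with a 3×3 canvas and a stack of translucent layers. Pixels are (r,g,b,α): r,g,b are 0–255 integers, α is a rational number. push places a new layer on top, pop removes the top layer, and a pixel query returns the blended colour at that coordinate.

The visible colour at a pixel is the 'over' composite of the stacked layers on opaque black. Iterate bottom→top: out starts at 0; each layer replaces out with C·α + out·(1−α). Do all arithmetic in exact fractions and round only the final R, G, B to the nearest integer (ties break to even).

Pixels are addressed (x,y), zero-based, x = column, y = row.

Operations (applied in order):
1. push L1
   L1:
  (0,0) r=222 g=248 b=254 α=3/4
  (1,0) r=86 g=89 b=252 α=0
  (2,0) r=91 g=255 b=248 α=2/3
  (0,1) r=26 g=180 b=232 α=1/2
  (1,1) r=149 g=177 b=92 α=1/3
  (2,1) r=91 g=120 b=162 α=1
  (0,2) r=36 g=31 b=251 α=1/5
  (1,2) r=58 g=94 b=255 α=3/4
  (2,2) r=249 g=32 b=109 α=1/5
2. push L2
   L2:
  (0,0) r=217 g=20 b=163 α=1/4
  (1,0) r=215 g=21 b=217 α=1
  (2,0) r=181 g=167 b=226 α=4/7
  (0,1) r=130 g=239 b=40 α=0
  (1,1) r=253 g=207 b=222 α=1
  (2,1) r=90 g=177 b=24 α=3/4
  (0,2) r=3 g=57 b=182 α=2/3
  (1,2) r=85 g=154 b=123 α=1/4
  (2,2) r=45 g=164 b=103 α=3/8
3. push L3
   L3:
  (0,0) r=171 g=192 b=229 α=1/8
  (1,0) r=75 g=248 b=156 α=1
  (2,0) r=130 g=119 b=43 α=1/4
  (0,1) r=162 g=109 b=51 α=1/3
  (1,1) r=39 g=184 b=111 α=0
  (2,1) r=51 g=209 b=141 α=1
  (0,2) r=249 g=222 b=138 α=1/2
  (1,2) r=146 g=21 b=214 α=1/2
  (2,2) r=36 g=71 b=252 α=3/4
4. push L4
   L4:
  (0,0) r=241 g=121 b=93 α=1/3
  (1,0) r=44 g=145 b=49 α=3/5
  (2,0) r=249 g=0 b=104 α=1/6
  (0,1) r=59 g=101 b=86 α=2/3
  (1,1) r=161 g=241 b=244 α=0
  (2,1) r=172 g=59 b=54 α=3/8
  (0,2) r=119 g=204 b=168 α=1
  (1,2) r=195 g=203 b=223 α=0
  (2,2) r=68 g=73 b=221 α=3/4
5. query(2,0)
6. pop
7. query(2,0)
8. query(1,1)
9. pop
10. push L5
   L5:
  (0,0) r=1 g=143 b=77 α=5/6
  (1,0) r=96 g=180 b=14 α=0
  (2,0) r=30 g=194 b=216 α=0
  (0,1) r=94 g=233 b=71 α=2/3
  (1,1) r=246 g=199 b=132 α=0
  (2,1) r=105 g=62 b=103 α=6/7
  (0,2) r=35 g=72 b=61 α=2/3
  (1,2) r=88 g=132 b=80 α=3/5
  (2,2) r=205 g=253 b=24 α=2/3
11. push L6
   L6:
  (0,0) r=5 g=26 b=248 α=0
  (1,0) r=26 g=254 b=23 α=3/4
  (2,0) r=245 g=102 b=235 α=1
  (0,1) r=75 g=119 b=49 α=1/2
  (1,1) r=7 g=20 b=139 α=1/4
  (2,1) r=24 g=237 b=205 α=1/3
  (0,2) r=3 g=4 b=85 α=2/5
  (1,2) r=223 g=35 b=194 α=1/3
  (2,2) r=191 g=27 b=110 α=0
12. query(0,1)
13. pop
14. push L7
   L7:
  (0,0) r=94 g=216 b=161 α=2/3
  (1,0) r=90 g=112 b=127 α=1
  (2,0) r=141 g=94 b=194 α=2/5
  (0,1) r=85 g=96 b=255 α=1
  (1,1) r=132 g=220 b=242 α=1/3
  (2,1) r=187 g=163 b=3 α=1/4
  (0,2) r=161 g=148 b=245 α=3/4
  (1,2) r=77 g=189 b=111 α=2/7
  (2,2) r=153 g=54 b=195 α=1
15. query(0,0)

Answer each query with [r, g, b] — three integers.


query (2,0) [L1,L2,L3,L4] — begin 0,0,0
after L1 α=2/3: [182/3, 170, 496/3]
after L2 α=4/7: [906/7, 1178/7, 200]
after L3 α=1/4: [907/7, 4367/28, 643/4]
after L4 α=1/6: [3139/21, 21835/168, 3631/24]
= [149, 130, 151]

(2,0) stack=L1,L2,L3; from [0,0,0]:
after L1 α=2/3: [182/3, 170, 496/3]
after L2 α=4/7: [906/7, 1178/7, 200]
after L3 α=1/4: [907/7, 4367/28, 643/4]
= [130, 156, 161]

(1,1) stack=L1,L2,L3; from [0,0,0]:
+L1 (α=1/3) → [149/3, 59, 92/3]
+L2 (α=1) → [253, 207, 222]
+L3 (α=0) → [253, 207, 222]
→ [253, 207, 222]

query (0,1) [L1,L2,L5,L6] — begin 0,0,0
after L1 α=1/2: [13, 90, 116]
after L2 α=0: [13, 90, 116]
after L5 α=2/3: [67, 556/3, 86]
after L6 α=1/2: [71, 913/6, 135/2]
rounded: [71, 152, 68]

at x=0,y=0 over L1,L2,L5,L7:
after L1 α=3/4: [333/2, 186, 381/2]
after L2 α=1/4: [1433/8, 289/2, 1469/8]
after L5 α=5/6: [491/16, 573/4, 4549/48]
after L7 α=2/3: [3499/48, 767/4, 20005/144]
→ [73, 192, 139]


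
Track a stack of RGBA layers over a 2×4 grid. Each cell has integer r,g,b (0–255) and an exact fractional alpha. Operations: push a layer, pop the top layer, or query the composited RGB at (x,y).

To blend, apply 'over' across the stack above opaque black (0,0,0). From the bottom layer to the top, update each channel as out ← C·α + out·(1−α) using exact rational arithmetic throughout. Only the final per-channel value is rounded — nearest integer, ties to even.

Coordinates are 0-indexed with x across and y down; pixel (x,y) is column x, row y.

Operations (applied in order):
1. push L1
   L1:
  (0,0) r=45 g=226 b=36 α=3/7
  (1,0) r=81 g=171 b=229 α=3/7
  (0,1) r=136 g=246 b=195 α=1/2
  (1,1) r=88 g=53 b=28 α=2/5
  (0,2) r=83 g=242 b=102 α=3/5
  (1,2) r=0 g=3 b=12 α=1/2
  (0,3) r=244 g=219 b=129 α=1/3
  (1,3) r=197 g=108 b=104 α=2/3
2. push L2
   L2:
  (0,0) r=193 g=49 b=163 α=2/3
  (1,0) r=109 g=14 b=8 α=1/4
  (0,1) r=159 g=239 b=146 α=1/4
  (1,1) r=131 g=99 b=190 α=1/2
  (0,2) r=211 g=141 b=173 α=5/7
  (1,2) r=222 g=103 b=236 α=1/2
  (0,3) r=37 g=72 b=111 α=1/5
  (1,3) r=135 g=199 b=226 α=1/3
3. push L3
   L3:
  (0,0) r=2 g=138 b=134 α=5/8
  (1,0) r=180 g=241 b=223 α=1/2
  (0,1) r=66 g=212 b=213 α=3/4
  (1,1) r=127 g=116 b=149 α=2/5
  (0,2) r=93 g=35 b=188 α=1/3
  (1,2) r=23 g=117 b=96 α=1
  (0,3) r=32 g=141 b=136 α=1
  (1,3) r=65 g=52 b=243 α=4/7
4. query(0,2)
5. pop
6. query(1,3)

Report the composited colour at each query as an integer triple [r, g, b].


(0,2) stack=L1,L2,L3; from [0,0,0]:
after L1 α=3/5: [249/5, 726/5, 306/5]
after L2 α=5/7: [5773/35, 711/5, 4937/35]
after L3 α=1/3: [14801/105, 1597/15, 16454/105]
→ [141, 106, 157]

at x=1,y=3 over L1,L2:
+L1 (α=2/3) → [394/3, 72, 208/3]
+L2 (α=1/3) → [1193/9, 343/3, 1094/9]
= [133, 114, 122]


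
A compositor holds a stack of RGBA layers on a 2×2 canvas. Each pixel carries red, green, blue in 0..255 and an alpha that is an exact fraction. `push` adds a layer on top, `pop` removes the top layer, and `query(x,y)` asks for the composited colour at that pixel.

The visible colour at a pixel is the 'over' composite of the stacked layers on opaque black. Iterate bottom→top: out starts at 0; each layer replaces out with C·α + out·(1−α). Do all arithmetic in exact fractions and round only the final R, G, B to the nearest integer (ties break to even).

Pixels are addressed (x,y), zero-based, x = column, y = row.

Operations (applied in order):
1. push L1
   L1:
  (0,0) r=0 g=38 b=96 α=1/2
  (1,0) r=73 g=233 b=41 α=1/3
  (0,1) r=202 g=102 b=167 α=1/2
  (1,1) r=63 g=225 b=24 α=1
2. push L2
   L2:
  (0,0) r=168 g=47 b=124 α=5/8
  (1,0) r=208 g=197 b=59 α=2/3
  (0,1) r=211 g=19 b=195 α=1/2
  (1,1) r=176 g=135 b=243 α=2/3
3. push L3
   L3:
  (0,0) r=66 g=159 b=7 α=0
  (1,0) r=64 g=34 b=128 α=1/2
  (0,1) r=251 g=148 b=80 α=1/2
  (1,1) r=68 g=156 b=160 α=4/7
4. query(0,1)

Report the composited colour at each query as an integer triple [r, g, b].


(0,1) stack=L1,L2,L3; from [0,0,0]:
after L1 α=1/2: [101, 51, 167/2]
after L2 α=1/2: [156, 35, 557/4]
after L3 α=1/2: [407/2, 183/2, 877/8]
→ [204, 92, 110]


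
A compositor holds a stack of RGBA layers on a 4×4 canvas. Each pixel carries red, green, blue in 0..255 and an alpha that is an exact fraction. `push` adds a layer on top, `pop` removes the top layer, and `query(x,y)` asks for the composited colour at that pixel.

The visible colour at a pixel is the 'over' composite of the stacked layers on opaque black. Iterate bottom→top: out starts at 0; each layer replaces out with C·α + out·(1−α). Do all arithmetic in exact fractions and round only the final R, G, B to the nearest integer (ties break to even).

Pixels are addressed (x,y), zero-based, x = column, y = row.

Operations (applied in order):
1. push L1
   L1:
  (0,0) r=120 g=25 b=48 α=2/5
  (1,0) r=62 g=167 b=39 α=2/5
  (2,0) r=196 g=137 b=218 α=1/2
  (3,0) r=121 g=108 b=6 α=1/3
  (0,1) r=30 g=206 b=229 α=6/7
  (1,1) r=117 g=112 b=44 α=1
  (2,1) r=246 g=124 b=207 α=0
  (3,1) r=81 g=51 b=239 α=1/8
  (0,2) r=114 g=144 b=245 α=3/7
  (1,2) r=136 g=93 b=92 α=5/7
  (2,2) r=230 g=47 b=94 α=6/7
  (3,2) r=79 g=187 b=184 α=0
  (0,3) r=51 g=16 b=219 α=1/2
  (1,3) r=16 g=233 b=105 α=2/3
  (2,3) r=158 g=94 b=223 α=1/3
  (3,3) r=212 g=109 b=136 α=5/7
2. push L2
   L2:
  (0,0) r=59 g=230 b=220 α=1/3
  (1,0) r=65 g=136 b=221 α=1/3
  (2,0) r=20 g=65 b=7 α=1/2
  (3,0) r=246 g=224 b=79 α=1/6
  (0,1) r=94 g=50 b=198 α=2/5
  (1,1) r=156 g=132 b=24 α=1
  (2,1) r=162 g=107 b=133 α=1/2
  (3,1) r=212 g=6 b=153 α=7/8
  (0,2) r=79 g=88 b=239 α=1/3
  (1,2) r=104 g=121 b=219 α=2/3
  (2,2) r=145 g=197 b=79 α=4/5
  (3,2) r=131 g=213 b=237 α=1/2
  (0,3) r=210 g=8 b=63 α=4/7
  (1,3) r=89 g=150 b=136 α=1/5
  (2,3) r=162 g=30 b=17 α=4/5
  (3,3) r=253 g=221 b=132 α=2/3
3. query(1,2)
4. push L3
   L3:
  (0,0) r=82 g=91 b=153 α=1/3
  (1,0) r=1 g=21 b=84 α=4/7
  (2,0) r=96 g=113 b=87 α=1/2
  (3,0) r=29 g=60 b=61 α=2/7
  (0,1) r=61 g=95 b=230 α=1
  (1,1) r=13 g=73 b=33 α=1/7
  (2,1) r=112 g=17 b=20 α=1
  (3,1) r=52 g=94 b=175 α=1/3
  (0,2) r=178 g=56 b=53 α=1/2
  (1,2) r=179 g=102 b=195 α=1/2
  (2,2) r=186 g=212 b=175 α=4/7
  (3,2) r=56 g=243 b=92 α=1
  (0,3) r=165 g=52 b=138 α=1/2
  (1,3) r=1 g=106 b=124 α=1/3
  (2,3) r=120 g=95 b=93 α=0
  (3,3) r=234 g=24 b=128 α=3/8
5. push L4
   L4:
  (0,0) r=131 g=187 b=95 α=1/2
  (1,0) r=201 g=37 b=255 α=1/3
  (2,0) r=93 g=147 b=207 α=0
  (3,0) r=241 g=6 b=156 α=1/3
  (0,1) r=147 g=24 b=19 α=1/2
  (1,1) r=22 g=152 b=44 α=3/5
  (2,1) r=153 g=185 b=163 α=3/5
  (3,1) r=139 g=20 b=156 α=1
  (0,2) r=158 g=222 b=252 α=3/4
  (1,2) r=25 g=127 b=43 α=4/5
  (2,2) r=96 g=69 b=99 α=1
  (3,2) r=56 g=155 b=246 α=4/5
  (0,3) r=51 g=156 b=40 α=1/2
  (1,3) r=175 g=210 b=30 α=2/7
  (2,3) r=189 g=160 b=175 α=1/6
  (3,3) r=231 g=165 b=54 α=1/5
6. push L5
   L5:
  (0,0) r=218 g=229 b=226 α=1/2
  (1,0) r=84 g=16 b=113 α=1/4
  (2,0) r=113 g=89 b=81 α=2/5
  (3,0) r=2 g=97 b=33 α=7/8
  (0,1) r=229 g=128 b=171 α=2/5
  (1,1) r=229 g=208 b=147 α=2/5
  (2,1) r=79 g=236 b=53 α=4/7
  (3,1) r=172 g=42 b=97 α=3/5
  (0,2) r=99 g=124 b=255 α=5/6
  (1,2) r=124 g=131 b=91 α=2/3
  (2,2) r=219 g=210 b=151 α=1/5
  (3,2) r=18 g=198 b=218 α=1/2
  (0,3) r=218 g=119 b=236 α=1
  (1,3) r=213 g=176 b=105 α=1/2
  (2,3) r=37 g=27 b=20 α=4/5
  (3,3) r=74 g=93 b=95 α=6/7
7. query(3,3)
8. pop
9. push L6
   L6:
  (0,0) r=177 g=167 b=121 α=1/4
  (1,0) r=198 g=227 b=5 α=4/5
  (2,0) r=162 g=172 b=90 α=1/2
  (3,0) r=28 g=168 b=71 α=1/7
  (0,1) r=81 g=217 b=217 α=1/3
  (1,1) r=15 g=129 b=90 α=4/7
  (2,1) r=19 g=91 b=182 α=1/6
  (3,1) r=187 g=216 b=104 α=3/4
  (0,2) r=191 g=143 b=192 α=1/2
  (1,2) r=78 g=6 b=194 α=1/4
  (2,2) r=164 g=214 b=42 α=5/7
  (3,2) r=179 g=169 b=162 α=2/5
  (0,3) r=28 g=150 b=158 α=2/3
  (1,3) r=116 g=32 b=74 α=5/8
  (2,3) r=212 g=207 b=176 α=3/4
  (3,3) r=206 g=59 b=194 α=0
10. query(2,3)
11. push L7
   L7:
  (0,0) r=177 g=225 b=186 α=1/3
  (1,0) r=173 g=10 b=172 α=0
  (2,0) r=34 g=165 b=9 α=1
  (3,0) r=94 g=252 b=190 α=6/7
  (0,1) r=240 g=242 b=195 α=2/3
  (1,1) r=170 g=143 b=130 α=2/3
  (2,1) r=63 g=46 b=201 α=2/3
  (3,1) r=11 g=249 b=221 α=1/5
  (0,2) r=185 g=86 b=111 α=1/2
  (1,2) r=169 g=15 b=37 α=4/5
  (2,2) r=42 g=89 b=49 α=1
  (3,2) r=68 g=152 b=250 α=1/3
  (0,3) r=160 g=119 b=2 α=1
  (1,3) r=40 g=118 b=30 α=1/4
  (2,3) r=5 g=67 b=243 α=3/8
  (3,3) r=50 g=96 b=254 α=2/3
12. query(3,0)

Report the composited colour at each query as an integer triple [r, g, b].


(1,2) stack=L1,L2; from [0,0,0]:
after L1 α=5/7: [680/7, 465/7, 460/7]
after L2 α=2/3: [712/7, 2159/21, 3526/21]
→ [102, 103, 168]

(3,3) stack=L1,L2,L3,L4,L5; from [0,0,0]:
+L1 (α=5/7) → [1060/7, 545/7, 680/7]
+L2 (α=2/3) → [1534/7, 1213/7, 2528/21]
+L3 (α=3/8) → [1573/7, 6569/56, 2588/21]
+L4 (α=1/5) → [7909/35, 8879/70, 11486/105]
+L5 (α=6/7) → [23449/245, 47939/490, 71336/735]
rounded: [96, 98, 97]

query (2,3) [L1,L2,L3,L4,L6] — begin 0,0,0
L1 α=1/3: [158/3, 94/3, 223/3]
L2 α=4/5: [2102/15, 454/15, 427/15]
L3 α=0: [2102/15, 454/15, 427/15]
L4 α=1/6: [2669/18, 467/9, 476/9]
L6 α=3/4: [14117/72, 1514/9, 1307/9]
= [196, 168, 145]

at x=3,y=0 over L1,L2,L3,L4,L6,L7:
after L1 α=1/3: [121/3, 36, 2]
after L2 α=1/6: [1343/18, 202/3, 89/6]
after L3 α=2/7: [7759/126, 1370/21, 1177/42]
after L4 α=1/3: [22942/189, 2866/63, 4453/63]
after L6 α=1/7: [47648/441, 9260/147, 10397/147]
after L7 α=6/7: [296372/3087, 231524/1029, 177977/1029]
= [96, 225, 173]


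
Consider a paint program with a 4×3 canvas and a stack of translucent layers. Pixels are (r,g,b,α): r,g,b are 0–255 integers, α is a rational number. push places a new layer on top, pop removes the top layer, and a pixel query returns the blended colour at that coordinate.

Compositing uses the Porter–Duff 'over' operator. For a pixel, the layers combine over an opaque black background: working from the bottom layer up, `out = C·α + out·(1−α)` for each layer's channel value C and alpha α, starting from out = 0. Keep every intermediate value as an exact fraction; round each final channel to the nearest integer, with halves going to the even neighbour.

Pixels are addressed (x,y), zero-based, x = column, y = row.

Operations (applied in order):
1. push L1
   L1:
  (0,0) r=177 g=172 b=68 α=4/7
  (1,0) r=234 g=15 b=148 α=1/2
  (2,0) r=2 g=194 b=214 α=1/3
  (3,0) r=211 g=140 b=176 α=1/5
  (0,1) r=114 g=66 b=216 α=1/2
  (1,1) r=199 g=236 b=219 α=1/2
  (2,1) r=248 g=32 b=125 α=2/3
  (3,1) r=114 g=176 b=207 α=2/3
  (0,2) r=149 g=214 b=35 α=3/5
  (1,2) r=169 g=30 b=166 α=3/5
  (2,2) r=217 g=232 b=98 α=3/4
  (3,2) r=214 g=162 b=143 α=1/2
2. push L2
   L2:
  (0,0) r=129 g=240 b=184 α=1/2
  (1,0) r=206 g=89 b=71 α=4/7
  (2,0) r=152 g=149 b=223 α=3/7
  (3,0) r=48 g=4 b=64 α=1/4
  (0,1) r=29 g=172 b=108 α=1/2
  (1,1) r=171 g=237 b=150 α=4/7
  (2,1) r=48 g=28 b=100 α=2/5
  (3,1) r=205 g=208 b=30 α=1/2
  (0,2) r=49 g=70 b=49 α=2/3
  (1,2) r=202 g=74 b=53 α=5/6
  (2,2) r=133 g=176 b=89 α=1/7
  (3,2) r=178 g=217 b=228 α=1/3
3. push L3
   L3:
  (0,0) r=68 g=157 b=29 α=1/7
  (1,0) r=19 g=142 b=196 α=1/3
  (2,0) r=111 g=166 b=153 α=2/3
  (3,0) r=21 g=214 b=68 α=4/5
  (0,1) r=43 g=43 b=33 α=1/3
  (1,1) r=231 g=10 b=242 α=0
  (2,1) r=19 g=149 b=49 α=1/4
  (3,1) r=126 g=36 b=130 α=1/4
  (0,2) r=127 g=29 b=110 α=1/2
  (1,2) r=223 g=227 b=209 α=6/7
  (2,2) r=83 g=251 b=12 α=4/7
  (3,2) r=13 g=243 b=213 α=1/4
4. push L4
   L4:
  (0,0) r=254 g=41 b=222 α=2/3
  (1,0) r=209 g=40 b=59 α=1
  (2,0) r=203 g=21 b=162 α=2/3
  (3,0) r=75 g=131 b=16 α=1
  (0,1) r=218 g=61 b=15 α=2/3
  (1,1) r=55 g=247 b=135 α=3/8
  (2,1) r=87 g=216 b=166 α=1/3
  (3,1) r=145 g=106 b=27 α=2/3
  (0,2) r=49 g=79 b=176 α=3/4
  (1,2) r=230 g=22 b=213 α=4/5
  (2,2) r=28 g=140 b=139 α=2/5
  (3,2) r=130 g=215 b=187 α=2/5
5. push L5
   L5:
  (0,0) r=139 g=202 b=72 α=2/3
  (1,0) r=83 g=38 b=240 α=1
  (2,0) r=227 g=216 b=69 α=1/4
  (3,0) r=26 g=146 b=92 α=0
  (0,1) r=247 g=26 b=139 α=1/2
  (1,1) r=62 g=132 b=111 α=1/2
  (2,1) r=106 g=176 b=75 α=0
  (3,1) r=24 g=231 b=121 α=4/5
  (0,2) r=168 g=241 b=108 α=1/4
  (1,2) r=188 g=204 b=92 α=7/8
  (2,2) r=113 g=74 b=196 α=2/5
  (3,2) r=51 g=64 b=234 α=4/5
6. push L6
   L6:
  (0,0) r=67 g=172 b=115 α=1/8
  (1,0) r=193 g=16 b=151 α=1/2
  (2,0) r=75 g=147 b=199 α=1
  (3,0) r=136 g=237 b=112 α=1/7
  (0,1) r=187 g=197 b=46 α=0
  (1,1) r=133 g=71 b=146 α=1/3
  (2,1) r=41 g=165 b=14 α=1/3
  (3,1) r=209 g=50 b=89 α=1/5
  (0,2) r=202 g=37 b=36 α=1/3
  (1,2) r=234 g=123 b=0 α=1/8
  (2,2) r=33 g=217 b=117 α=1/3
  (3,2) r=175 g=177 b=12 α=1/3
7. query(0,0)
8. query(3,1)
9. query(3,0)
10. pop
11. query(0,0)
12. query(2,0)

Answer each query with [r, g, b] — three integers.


at x=0,y=0 over L1,L2,L3,L4,L5,L6:
after L1 α=4/7: [708/7, 688/7, 272/7]
after L2 α=1/2: [1611/14, 1184/7, 780/7]
after L3 α=1/7: [5309/49, 8203/49, 4883/49]
after L4 α=2/3: [10067/49, 12221/147, 26639/147]
after L5 α=2/3: [23689/147, 71609/441, 47807/441]
after L6 α=1/8: [3137/21, 82445/504, 13763/126]
→ [149, 164, 109]

query (3,1) [L1,L2,L3,L4,L5,L6] — begin 0,0,0
after L1 α=2/3: [76, 352/3, 138]
after L2 α=1/2: [281/2, 488/3, 84]
after L3 α=1/4: [1095/8, 131, 191/2]
after L4 α=2/3: [3415/24, 343/3, 299/6]
after L5 α=4/5: [5719/120, 623/3, 3203/30]
after L6 α=1/5: [11989/150, 2642/15, 7741/75]
rounded: [80, 176, 103]

at x=3,y=0 over L1,L2,L3,L4,L5,L6:
+L1 (α=1/5) → [211/5, 28, 176/5]
+L2 (α=1/4) → [873/20, 22, 212/5]
+L3 (α=4/5) → [2553/100, 878/5, 1572/25]
+L4 (α=1) → [75, 131, 16]
+L5 (α=0) → [75, 131, 16]
+L6 (α=1/7) → [586/7, 1023/7, 208/7]
= [84, 146, 30]

at x=0,y=0 over L1,L2,L3,L4,L5:
after L1 α=4/7: [708/7, 688/7, 272/7]
after L2 α=1/2: [1611/14, 1184/7, 780/7]
after L3 α=1/7: [5309/49, 8203/49, 4883/49]
after L4 α=2/3: [10067/49, 12221/147, 26639/147]
after L5 α=2/3: [23689/147, 71609/441, 47807/441]
rounded: [161, 162, 108]

query (2,0) [L1,L2,L3,L4,L5] — begin 0,0,0
+L1 (α=1/3) → [2/3, 194/3, 214/3]
+L2 (α=3/7) → [1376/21, 2117/21, 409/3]
+L3 (α=2/3) → [6038/63, 9089/63, 1327/9]
+L4 (α=2/3) → [31616/189, 11735/189, 4243/27]
+L5 (α=1/4) → [45917/252, 25343/252, 1216/9]
→ [182, 101, 135]


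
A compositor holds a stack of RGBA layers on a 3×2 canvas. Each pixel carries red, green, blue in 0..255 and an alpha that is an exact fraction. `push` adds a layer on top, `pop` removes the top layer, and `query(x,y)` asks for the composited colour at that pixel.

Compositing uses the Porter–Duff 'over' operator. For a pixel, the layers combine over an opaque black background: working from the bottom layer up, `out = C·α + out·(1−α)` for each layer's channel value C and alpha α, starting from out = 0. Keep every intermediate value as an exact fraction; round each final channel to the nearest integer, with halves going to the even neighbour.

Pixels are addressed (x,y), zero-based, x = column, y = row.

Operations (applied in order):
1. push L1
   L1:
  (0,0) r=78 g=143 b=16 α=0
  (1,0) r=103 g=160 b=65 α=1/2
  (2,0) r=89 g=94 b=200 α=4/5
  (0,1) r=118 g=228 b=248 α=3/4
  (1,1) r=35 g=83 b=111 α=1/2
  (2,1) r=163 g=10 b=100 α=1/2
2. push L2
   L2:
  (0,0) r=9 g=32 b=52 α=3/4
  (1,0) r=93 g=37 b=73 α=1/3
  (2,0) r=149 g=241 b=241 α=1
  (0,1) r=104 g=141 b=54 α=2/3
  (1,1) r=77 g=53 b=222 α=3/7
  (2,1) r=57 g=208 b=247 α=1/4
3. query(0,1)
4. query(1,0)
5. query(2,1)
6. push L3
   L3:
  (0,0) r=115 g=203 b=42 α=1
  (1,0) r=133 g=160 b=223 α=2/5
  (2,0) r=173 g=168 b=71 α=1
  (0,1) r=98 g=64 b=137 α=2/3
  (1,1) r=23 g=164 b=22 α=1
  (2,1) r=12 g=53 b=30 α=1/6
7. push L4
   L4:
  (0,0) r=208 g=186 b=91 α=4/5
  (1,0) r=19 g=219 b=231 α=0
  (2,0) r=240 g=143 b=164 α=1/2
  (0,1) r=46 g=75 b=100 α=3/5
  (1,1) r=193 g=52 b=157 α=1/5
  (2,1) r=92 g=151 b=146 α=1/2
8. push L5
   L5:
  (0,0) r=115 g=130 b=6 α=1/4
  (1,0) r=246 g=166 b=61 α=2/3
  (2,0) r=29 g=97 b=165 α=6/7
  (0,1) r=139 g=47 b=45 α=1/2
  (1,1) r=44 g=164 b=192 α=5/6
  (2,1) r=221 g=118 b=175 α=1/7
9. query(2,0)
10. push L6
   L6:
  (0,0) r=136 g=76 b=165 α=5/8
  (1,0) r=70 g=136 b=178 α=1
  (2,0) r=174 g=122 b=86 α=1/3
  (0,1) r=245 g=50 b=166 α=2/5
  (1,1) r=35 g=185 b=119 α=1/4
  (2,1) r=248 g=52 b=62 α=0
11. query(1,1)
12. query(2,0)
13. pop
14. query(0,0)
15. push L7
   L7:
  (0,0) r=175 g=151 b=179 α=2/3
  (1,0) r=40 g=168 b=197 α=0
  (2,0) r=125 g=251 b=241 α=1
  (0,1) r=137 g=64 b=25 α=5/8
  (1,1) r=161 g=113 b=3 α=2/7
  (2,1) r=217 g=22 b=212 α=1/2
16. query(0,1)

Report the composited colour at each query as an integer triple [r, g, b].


(0,1) stack=L1,L2; from [0,0,0]:
L1 α=3/4: [177/2, 171, 186]
L2 α=2/3: [593/6, 151, 98]
= [99, 151, 98]

query (1,0) [L1,L2] — begin 0,0,0
L1 α=1/2: [103/2, 80, 65/2]
L2 α=1/3: [196/3, 197/3, 46]
= [65, 66, 46]

(2,1) stack=L1,L2; from [0,0,0]:
L1 α=1/2: [163/2, 5, 50]
L2 α=1/4: [603/8, 223/4, 397/4]
= [75, 56, 99]

query (2,0) [L1,L2,L3,L4,L5] — begin 0,0,0
L1 α=4/5: [356/5, 376/5, 160]
L2 α=1: [149, 241, 241]
L3 α=1: [173, 168, 71]
L4 α=1/2: [413/2, 311/2, 235/2]
L5 α=6/7: [761/14, 1475/14, 2215/14]
→ [54, 105, 158]

query (1,1) [L1,L2,L3,L4,L5,L6] — begin 0,0,0
+L1 (α=1/2) → [35/2, 83/2, 111/2]
+L2 (α=3/7) → [43, 325/7, 888/7]
+L3 (α=1) → [23, 164, 22]
+L4 (α=1/5) → [57, 708/5, 49]
+L5 (α=5/6) → [277/6, 2404/15, 1009/6]
+L6 (α=1/4) → [347/8, 3329/20, 1247/8]
→ [43, 166, 156]

query (2,0) [L1,L2,L3,L4,L5,L6] — begin 0,0,0
after L1 α=4/5: [356/5, 376/5, 160]
after L2 α=1: [149, 241, 241]
after L3 α=1: [173, 168, 71]
after L4 α=1/2: [413/2, 311/2, 235/2]
after L5 α=6/7: [761/14, 1475/14, 2215/14]
after L6 α=1/3: [1979/21, 2329/21, 939/7]
= [94, 111, 134]

(0,0) stack=L1,L2,L3,L4,L5; from [0,0,0]:
after L1 α=0: [0, 0, 0]
after L2 α=3/4: [27/4, 24, 39]
after L3 α=1: [115, 203, 42]
after L4 α=4/5: [947/5, 947/5, 406/5]
after L5 α=1/4: [854/5, 3491/20, 312/5]
= [171, 175, 62]

(0,1) stack=L1,L2,L3,L4,L5,L7; from [0,0,0]:
L1 α=3/4: [177/2, 171, 186]
L2 α=2/3: [593/6, 151, 98]
L3 α=2/3: [1769/18, 93, 124]
L4 α=3/5: [3011/45, 411/5, 548/5]
L5 α=1/2: [4633/45, 323/5, 773/10]
L7 α=5/8: [3727/30, 2569/40, 3569/80]
= [124, 64, 45]


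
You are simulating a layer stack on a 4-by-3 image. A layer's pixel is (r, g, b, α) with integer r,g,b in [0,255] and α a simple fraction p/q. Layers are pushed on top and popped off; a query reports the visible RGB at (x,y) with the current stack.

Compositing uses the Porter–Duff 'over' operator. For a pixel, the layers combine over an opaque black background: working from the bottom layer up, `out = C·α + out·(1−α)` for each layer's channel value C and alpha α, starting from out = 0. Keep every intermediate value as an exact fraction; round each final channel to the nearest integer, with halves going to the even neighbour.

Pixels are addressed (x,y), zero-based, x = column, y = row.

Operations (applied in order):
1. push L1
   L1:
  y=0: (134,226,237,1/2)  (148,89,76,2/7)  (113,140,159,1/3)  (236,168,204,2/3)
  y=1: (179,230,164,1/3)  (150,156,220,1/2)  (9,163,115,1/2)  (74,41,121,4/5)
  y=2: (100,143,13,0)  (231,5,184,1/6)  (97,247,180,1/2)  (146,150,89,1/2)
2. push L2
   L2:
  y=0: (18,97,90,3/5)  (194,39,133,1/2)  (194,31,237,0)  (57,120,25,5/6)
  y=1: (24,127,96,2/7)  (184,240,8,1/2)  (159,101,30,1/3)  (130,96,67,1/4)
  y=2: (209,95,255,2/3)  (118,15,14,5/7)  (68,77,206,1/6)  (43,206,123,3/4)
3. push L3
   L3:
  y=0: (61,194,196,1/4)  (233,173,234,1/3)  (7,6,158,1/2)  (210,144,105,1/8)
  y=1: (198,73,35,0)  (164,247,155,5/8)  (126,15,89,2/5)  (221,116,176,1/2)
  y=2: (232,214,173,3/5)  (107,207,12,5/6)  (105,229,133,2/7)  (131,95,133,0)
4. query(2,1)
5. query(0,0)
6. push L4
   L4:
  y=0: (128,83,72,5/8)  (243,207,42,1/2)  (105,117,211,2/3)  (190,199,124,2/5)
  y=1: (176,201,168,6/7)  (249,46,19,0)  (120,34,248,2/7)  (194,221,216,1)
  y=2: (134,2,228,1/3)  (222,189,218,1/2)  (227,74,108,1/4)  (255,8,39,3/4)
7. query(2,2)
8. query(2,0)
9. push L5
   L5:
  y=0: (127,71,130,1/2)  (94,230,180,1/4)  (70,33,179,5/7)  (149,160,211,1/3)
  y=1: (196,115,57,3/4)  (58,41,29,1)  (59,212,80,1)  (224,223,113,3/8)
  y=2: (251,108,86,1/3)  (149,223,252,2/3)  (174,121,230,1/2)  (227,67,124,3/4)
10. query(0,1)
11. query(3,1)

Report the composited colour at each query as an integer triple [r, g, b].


at x=2,y=1 over L1,L2,L3:
+L1 (α=1/2) → [9/2, 163/2, 115/2]
+L2 (α=1/3) → [56, 88, 145/3]
+L3 (α=2/5) → [84, 294/5, 323/5]
→ [84, 59, 65]

query (0,0) [L1,L2,L3] — begin 0,0,0
L1 α=1/2: [67, 113, 237/2]
L2 α=3/5: [188/5, 517/5, 507/5]
L3 α=1/4: [869/20, 2521/20, 2501/20]
= [43, 126, 125]

(2,2) stack=L1,L2,L3,L4; from [0,0,0]:
L1 α=1/2: [97/2, 247/2, 90]
L2 α=1/6: [207/4, 463/4, 328/3]
L3 α=2/7: [1875/28, 4147/28, 2438/21]
L4 α=1/4: [11981/112, 14513/112, 1597/14]
= [107, 130, 114]

at x=2,y=0 over L1,L2,L3,L4:
after L1 α=1/3: [113/3, 140/3, 53]
after L2 α=0: [113/3, 140/3, 53]
after L3 α=1/2: [67/3, 79/3, 211/2]
after L4 α=2/3: [697/9, 781/9, 1055/6]
→ [77, 87, 176]

query (0,1) [L1,L2,L3,L4,L5] — begin 0,0,0
L1 α=1/3: [179/3, 230/3, 164/3]
L2 α=2/7: [1039/21, 1912/21, 1396/21]
L3 α=0: [1039/21, 1912/21, 1396/21]
L4 α=6/7: [23215/147, 27238/147, 22564/147]
L5 α=3/4: [109651/588, 77953/588, 47701/588]
→ [186, 133, 81]

query (3,1) [L1,L2,L3,L4,L5] — begin 0,0,0
after L1 α=4/5: [296/5, 164/5, 484/5]
after L2 α=1/4: [769/10, 243/5, 1787/20]
after L3 α=1/2: [2979/20, 823/10, 5307/40]
after L4 α=1: [194, 221, 216]
after L5 α=3/8: [821/4, 887/4, 1419/8]
rounded: [205, 222, 177]


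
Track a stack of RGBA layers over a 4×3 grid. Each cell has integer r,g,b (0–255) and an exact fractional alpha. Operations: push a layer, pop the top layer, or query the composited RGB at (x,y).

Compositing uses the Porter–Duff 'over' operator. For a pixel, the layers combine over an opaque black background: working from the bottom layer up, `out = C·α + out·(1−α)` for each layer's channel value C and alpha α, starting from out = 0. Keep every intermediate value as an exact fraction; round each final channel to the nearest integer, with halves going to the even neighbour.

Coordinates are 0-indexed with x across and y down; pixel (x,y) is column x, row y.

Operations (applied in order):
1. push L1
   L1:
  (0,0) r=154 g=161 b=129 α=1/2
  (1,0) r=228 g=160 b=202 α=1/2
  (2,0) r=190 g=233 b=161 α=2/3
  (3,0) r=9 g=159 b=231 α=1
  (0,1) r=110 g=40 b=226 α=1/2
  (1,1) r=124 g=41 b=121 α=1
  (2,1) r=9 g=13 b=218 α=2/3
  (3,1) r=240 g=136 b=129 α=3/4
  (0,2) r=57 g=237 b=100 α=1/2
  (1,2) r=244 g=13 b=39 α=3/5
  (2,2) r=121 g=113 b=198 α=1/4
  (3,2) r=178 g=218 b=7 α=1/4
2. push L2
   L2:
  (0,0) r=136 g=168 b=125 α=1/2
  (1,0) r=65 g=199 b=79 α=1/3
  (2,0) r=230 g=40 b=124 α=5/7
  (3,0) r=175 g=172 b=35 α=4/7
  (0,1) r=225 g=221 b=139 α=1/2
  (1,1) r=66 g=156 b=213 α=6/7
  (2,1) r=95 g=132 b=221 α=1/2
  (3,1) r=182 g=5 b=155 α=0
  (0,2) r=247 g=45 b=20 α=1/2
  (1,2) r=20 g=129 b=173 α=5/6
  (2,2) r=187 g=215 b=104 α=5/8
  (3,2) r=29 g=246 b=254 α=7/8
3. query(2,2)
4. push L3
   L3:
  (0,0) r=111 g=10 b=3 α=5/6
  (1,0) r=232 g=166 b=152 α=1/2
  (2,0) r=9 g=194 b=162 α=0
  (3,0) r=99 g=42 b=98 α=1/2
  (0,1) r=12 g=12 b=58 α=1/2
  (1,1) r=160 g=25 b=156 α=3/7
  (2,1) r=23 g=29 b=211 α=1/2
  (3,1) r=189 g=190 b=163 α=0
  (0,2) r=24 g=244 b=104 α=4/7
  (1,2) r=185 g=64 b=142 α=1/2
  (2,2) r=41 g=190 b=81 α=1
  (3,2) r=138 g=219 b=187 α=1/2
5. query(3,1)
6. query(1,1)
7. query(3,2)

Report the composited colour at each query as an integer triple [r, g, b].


at x=2,y=2 over L1,L2:
L1 α=1/4: [121/4, 113/4, 99/2]
L2 α=5/8: [4103/32, 4639/32, 1337/16]
rounded: [128, 145, 84]

query (3,1) [L1,L2,L3] — begin 0,0,0
after L1 α=3/4: [180, 102, 387/4]
after L2 α=0: [180, 102, 387/4]
after L3 α=0: [180, 102, 387/4]
→ [180, 102, 97]

at x=1,y=1 over L1,L2,L3:
L1 α=1: [124, 41, 121]
L2 α=6/7: [520/7, 977/7, 1399/7]
L3 α=3/7: [5440/49, 4433/49, 8872/49]
rounded: [111, 90, 181]

(3,2) stack=L1,L2,L3; from [0,0,0]:
after L1 α=1/4: [89/2, 109/2, 7/4]
after L2 α=7/8: [495/16, 3553/16, 7119/32]
after L3 α=1/2: [2703/32, 7057/32, 13103/64]
→ [84, 221, 205]


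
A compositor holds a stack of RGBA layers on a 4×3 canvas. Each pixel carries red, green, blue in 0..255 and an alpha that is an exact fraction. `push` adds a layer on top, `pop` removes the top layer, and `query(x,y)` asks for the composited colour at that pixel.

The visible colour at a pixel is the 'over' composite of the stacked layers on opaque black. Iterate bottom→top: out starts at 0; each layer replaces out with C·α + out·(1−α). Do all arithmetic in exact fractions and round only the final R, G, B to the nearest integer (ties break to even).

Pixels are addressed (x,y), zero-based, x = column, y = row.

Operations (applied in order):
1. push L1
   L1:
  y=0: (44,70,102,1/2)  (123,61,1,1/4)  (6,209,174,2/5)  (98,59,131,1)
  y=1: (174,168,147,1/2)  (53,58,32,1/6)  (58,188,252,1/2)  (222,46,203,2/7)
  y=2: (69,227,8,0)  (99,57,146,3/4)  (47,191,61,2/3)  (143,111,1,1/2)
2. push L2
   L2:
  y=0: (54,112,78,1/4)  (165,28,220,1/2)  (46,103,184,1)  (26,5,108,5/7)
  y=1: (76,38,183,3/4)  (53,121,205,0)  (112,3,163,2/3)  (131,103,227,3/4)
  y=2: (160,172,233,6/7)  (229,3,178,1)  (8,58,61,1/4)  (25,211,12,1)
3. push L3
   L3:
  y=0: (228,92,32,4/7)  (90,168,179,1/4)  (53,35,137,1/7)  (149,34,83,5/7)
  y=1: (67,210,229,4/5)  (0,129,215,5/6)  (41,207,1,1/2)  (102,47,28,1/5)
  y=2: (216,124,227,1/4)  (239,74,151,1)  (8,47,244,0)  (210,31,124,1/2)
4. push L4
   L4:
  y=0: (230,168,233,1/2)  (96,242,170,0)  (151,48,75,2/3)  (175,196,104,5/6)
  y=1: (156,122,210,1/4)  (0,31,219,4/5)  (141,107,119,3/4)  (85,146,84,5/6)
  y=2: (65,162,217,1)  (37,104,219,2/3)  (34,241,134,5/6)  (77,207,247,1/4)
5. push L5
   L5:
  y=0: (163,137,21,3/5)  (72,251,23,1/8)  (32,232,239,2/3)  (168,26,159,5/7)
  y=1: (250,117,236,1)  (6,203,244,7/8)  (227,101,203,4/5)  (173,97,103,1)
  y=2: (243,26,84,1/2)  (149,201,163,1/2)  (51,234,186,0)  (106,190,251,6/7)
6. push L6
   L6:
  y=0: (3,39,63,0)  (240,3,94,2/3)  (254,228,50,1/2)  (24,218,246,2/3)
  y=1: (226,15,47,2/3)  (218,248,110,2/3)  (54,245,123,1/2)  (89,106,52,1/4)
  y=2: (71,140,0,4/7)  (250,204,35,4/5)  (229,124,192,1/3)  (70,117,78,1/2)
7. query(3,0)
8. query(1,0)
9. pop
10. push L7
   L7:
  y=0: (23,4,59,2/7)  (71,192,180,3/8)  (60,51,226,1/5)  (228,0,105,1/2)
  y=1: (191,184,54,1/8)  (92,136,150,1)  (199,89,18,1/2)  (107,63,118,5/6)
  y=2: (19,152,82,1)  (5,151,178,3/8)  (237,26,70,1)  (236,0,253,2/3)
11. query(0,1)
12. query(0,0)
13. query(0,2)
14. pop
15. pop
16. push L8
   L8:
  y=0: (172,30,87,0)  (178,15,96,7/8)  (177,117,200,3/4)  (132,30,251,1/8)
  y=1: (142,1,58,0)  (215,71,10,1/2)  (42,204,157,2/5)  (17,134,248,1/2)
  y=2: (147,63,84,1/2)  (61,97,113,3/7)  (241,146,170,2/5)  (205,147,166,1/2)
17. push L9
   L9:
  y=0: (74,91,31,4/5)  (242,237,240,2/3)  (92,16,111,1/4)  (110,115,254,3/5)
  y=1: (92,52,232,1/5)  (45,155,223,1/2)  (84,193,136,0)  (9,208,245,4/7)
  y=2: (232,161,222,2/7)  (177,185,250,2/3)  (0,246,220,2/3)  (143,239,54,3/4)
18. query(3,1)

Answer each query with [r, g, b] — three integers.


query (3,0) [L1,L2,L3,L4,L5,L6] — begin 0,0,0
after L1 α=1: [98, 59, 131]
after L2 α=5/7: [326/7, 143/7, 802/7]
after L3 α=5/7: [5867/49, 1476/49, 4509/49]
after L4 α=5/6: [24371/147, 24748/147, 29989/294]
after L5 α=5/7: [172222/1029, 68606/1029, 146854/1029]
after L6 α=2/3: [221614/3087, 517250/3087, 653122/3087]
= [72, 168, 212]

at x=1,y=0 over L1,L2,L3,L4,L5,L6:
L1 α=1/4: [123/4, 61/4, 1/4]
L2 α=1/2: [783/8, 173/8, 881/8]
L3 α=1/4: [3069/32, 1863/32, 4075/32]
L4 α=0: [3069/32, 1863/32, 4075/32]
L5 α=1/8: [23787/256, 21073/256, 29261/256]
L6 α=2/3: [48889/256, 22609/768, 77389/768]
= [191, 29, 101]

(0,1) stack=L1,L2,L3,L4,L5,L7; from [0,0,0]:
L1 α=1/2: [87, 84, 147/2]
L2 α=3/4: [315/4, 99/2, 1245/8]
L3 α=4/5: [1387/20, 1779/10, 8573/40]
L4 α=1/4: [7281/80, 6557/40, 34119/160]
L5 α=1: [250, 117, 236]
L7 α=1/8: [1941/8, 1003/8, 853/4]
rounded: [243, 125, 213]

(0,0) stack=L1,L2,L3,L4,L5,L7; from [0,0,0]:
after L1 α=1/2: [22, 35, 51]
after L2 α=1/4: [30, 217/4, 231/4]
after L3 α=4/7: [1002/7, 2123/28, 1205/28]
after L4 α=1/2: [1306/7, 6827/56, 7729/56]
after L5 α=3/5: [1207/7, 3667/28, 9493/140]
after L7 α=2/7: [6357/49, 18559/196, 12797/196]
rounded: [130, 95, 65]

query (0,2) [L1,L2,L3,L4,L5,L7] — begin 0,0,0
L1 α=0: [0, 0, 0]
L2 α=6/7: [960/7, 1032/7, 1398/7]
L3 α=1/4: [1098/7, 991/7, 5783/28]
L4 α=1: [65, 162, 217]
L5 α=1/2: [154, 94, 301/2]
L7 α=1: [19, 152, 82]
→ [19, 152, 82]

(3,1) stack=L1,L2,L3,L4,L8,L9; from [0,0,0]:
after L1 α=2/7: [444/7, 92/7, 58]
after L2 α=3/4: [3195/28, 2255/28, 739/4]
after L3 α=1/5: [3909/35, 2584/35, 767/5]
after L4 α=5/6: [9392/105, 4689/35, 2867/30]
after L8 α=1/2: [11177/210, 9379/70, 10307/60]
after L9 α=4/7: [13697/490, 86377/490, 29907/140]
rounded: [28, 176, 214]


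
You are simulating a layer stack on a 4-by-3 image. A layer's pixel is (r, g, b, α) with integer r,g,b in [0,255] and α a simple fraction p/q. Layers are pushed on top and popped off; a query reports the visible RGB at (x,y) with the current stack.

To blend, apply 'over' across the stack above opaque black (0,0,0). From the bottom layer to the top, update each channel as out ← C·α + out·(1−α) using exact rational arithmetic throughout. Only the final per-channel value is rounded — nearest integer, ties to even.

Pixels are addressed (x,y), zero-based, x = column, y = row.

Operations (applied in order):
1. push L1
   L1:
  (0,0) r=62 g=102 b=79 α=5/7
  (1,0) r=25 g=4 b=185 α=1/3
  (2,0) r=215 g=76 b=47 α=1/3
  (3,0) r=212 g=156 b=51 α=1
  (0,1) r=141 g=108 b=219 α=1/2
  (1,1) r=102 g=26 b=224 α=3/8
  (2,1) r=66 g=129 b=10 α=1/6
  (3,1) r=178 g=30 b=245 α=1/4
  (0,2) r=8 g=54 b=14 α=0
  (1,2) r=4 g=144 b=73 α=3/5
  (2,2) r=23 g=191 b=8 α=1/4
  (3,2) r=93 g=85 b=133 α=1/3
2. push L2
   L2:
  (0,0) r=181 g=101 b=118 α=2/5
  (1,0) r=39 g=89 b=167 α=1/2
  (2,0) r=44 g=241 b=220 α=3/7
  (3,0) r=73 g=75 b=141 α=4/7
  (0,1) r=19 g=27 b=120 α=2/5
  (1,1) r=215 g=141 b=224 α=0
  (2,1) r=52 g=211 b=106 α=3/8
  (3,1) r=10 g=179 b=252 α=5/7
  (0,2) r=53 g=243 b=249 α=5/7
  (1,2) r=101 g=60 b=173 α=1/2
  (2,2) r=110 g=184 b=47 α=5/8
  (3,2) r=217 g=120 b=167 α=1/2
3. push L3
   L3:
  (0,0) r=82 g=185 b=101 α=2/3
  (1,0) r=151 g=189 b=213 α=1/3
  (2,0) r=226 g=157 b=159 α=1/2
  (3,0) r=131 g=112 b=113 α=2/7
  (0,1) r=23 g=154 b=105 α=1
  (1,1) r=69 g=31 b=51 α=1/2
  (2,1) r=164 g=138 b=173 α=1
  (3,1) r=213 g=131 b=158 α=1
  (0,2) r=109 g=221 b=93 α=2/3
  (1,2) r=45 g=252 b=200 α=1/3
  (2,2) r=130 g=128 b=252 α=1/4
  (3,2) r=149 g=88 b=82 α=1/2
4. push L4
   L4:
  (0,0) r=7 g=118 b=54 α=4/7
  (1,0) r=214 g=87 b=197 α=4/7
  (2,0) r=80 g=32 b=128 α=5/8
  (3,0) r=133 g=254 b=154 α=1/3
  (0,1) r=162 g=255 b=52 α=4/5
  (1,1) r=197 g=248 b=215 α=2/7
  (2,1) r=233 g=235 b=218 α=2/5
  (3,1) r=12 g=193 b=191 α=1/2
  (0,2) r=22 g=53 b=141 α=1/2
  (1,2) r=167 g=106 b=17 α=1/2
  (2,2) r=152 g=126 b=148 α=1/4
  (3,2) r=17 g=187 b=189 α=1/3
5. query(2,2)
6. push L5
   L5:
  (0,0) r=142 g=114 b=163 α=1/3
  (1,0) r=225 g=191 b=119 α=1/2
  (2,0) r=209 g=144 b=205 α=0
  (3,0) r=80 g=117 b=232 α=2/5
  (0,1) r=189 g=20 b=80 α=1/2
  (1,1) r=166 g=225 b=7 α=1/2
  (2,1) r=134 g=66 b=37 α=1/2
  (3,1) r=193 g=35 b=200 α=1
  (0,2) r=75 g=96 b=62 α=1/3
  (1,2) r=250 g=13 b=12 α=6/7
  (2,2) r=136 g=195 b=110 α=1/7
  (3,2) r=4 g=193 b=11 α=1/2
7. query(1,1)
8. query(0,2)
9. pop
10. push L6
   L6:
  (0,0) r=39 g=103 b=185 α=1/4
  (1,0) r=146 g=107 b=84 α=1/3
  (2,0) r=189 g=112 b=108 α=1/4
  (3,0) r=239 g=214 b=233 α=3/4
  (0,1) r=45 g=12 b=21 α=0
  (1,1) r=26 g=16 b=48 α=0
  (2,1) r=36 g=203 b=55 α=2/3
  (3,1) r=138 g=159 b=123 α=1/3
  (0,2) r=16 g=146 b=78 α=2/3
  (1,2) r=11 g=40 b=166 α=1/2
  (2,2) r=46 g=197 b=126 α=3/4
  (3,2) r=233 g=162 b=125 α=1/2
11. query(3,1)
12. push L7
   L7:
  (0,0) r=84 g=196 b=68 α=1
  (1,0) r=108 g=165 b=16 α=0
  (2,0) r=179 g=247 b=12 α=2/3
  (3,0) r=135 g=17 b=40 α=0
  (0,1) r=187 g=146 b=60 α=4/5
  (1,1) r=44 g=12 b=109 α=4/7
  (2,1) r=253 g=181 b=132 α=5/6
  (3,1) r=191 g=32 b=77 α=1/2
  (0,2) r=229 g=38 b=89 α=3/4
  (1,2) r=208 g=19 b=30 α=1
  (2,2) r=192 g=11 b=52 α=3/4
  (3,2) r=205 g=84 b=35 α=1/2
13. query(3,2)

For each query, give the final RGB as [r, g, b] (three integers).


query (2,2) [L1,L2,L3,L4] — begin 0,0,0
after L1 α=1/4: [23/4, 191/4, 2]
after L2 α=5/8: [2269/32, 4253/32, 241/8]
after L3 α=1/4: [10967/128, 16855/128, 2739/32]
after L4 α=1/4: [52357/512, 66693/512, 12953/128]
= [102, 130, 101]

(1,1) stack=L1,L2,L3,L4,L5; from [0,0,0]:
+L1 (α=3/8) → [153/4, 39/4, 84]
+L2 (α=0) → [153/4, 39/4, 84]
+L3 (α=1/2) → [429/8, 163/8, 135/2]
+L4 (α=2/7) → [5297/56, 4783/56, 1535/14]
+L5 (α=1/2) → [14593/112, 17383/112, 1633/28]
= [130, 155, 58]

(0,2) stack=L1,L2,L3,L4,L5; from [0,0,0]:
L1 α=0: [0, 0, 0]
L2 α=5/7: [265/7, 1215/7, 1245/7]
L3 α=2/3: [597/7, 4309/21, 849/7]
L4 α=1/2: [751/14, 2711/21, 918/7]
L5 α=1/3: [1276/21, 7438/63, 2270/21]
→ [61, 118, 108]

query (3,1) [L1,L2,L3,L4,L6] — begin 0,0,0
after L1 α=1/4: [89/2, 15/2, 245/4]
after L2 α=5/7: [139/7, 130, 395/2]
after L3 α=1: [213, 131, 158]
after L4 α=1/2: [225/2, 162, 349/2]
after L6 α=1/3: [121, 161, 472/3]
= [121, 161, 157]

at x=3,y=2 over L1,L2,L3,L4,L6,L7:
L1 α=1/3: [31, 85/3, 133/3]
L2 α=1/2: [124, 445/6, 317/3]
L3 α=1/2: [273/2, 973/12, 563/6]
L4 α=1/3: [290/3, 2095/18, 1130/9]
L6 α=1/2: [989/6, 5011/36, 2255/18]
L7 α=1/2: [2219/12, 8035/72, 2885/36]
→ [185, 112, 80]


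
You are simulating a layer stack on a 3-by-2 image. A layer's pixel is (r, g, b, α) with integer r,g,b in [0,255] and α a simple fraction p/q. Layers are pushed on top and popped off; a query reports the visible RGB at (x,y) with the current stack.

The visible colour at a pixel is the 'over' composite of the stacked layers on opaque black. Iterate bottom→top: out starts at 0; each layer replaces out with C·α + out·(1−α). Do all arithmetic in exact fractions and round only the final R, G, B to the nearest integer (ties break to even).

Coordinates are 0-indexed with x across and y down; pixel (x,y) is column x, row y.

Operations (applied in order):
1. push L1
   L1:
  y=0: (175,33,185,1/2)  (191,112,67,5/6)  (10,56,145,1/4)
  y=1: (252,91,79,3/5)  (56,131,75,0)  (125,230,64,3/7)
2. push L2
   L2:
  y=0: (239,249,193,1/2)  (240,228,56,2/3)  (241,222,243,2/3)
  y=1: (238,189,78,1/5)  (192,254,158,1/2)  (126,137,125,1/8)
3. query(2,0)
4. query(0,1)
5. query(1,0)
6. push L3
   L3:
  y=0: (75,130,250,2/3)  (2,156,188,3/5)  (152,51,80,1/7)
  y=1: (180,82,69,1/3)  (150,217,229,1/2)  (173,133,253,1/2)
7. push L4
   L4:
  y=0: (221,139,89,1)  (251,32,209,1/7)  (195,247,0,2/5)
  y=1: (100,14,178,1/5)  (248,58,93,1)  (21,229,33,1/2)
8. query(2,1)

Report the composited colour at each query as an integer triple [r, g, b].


query (2,0) [L1,L2] — begin 0,0,0
after L1 α=1/4: [5/2, 14, 145/4]
after L2 α=2/3: [323/2, 458/3, 2089/12]
rounded: [162, 153, 174]

at x=0,y=1 over L1,L2:
+L1 (α=3/5) → [756/5, 273/5, 237/5]
+L2 (α=1/5) → [4214/25, 2037/25, 1338/25]
rounded: [169, 81, 54]

at x=1,y=0 over L1,L2:
L1 α=5/6: [955/6, 280/3, 335/6]
L2 α=2/3: [3835/18, 1648/9, 1007/18]
rounded: [213, 183, 56]

at x=2,y=1 over L1,L2,L3,L4:
after L1 α=3/7: [375/7, 690/7, 192/7]
after L2 α=1/8: [501/8, 827/8, 317/8]
after L3 α=1/2: [1885/16, 1891/16, 2341/16]
after L4 α=1/2: [2221/32, 5555/32, 2869/32]
→ [69, 174, 90]


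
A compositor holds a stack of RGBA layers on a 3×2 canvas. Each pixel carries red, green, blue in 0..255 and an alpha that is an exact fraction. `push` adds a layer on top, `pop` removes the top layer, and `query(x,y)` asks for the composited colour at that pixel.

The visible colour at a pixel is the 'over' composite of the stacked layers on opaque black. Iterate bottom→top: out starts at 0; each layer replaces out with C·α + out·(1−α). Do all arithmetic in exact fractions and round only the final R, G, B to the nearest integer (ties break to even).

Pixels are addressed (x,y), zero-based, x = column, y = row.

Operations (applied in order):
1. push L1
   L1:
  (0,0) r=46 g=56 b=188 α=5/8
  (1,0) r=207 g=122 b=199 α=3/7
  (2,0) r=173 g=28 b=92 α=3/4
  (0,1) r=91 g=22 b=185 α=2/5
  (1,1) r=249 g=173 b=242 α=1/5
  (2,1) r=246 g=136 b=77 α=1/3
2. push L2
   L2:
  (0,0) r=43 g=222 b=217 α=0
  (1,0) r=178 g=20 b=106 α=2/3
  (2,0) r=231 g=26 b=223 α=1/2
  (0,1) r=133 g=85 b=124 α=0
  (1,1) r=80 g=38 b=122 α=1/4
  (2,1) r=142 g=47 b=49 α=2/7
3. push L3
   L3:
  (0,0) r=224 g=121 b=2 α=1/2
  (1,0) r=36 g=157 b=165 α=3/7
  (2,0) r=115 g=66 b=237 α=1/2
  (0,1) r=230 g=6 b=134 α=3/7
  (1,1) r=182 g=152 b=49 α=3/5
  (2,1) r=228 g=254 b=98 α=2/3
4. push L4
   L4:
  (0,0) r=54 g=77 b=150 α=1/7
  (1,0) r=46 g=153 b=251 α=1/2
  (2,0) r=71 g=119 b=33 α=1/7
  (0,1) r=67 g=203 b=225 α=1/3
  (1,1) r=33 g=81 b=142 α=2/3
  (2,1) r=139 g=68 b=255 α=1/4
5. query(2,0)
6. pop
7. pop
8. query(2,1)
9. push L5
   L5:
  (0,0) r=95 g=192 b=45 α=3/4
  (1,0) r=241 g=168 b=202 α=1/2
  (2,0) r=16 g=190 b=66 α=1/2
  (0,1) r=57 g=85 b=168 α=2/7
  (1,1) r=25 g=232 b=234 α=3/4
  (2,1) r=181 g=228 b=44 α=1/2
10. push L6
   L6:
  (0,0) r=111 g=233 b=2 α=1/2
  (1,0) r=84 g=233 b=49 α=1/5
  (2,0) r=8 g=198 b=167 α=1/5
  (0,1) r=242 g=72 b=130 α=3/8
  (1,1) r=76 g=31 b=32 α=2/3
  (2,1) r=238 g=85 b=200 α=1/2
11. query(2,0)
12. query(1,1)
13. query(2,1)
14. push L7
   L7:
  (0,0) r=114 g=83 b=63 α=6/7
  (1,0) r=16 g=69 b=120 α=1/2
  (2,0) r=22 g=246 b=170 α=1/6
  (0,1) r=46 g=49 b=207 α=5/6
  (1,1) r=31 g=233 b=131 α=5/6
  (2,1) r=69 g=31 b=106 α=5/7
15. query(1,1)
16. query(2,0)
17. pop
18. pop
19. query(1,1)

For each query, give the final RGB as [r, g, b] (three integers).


query (2,0) [L1,L2,L3,L4] — begin 0,0,0
L1 α=3/4: [519/4, 21, 69]
L2 α=1/2: [1443/8, 47/2, 146]
L3 α=1/2: [2363/16, 179/4, 383/2]
L4 α=1/7: [7657/56, 775/14, 1182/7]
= [137, 55, 169]

query (2,1) [L1,L2] — begin 0,0,0
+L1 (α=1/3) → [82, 136/3, 77/3]
+L2 (α=2/7) → [694/7, 962/21, 97/3]
→ [99, 46, 32]

(2,0) stack=L1,L2,L5,L6; from [0,0,0]:
+L1 (α=3/4) → [519/4, 21, 69]
+L2 (α=1/2) → [1443/8, 47/2, 146]
+L5 (α=1/2) → [1571/16, 427/4, 106]
+L6 (α=1/5) → [1603/20, 125, 591/5]
→ [80, 125, 118]

(1,1) stack=L1,L2,L5,L6; from [0,0,0]:
L1 α=1/5: [249/5, 173/5, 242/5]
L2 α=1/4: [1147/20, 709/20, 334/5]
L5 α=3/4: [2647/80, 14629/80, 961/5]
L6 α=2/3: [14807/240, 19589/240, 427/5]
→ [62, 82, 85]

query (2,1) [L1,L2,L5,L6] — begin 0,0,0
+L1 (α=1/3) → [82, 136/3, 77/3]
+L2 (α=2/7) → [694/7, 962/21, 97/3]
+L5 (α=1/2) → [1961/14, 2875/21, 229/6]
+L6 (α=1/2) → [5293/28, 2330/21, 1429/12]
rounded: [189, 111, 119]

at x=1,y=1 over L1,L2,L5,L6,L7:
+L1 (α=1/5) → [249/5, 173/5, 242/5]
+L2 (α=1/4) → [1147/20, 709/20, 334/5]
+L5 (α=3/4) → [2647/80, 14629/80, 961/5]
+L6 (α=2/3) → [14807/240, 19589/240, 427/5]
+L7 (α=5/6) → [52007/1440, 299189/1440, 617/5]
= [36, 208, 123]

(2,0) stack=L1,L2,L5,L6,L7; from [0,0,0]:
+L1 (α=3/4) → [519/4, 21, 69]
+L2 (α=1/2) → [1443/8, 47/2, 146]
+L5 (α=1/2) → [1571/16, 427/4, 106]
+L6 (α=1/5) → [1603/20, 125, 591/5]
+L7 (α=1/6) → [1691/24, 871/6, 761/6]
= [70, 145, 127]

(1,1) stack=L1,L2,L5; from [0,0,0]:
L1 α=1/5: [249/5, 173/5, 242/5]
L2 α=1/4: [1147/20, 709/20, 334/5]
L5 α=3/4: [2647/80, 14629/80, 961/5]
→ [33, 183, 192]
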